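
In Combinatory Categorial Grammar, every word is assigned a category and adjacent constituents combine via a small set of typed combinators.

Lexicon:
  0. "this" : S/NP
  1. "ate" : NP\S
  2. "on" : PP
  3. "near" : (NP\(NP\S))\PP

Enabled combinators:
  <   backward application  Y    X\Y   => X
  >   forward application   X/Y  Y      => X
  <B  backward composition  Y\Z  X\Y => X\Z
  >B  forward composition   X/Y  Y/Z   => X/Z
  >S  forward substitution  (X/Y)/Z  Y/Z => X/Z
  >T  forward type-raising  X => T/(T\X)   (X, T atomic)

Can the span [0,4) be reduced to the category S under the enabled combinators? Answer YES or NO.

YES

[0,4] S   >
  [0,1] "this" : S/NP
  [1,4] NP   <
    [1,2] "ate" : NP\S
    [2,4] NP\(NP\S)   <
      [2,3] "on" : PP
      [3,4] "near" : (NP\(NP\S))\PP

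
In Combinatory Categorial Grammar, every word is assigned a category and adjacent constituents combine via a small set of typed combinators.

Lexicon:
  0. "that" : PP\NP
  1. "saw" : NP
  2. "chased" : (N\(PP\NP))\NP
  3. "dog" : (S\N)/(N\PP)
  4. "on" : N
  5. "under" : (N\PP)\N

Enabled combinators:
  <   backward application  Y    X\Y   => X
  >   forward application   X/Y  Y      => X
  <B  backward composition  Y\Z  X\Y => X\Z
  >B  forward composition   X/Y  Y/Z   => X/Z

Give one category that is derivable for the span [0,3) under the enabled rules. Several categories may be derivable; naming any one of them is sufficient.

N

[0,6] S   <
  [0,3] N   <
    [0,1] "that" : PP\NP
    [1,3] N\(PP\NP)   <
      [1,2] "saw" : NP
      [2,3] "chased" : (N\(PP\NP))\NP
  [3,6] S\N   >
    [3,4] "dog" : (S\N)/(N\PP)
    [4,6] N\PP   <
      [4,5] "on" : N
      [5,6] "under" : (N\PP)\N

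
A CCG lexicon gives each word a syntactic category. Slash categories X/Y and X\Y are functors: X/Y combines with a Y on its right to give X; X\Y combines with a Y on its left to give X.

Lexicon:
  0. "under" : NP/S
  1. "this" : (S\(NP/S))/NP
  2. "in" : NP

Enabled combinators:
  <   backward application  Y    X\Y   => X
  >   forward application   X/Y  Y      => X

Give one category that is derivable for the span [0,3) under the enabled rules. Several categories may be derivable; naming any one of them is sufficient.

S

[0,3] S   <
  [0,1] "under" : NP/S
  [1,3] S\(NP/S)   >
    [1,2] "this" : (S\(NP/S))/NP
    [2,3] "in" : NP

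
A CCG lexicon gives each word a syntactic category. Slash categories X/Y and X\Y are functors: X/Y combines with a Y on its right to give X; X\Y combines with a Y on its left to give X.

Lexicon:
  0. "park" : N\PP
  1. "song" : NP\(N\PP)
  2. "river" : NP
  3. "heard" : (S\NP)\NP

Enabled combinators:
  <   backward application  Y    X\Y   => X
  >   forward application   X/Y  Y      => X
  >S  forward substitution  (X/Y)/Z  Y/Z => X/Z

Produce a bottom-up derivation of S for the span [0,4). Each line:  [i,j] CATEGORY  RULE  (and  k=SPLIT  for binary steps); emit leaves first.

[0,4] S   <
  [0,2] NP   <
    [0,1] "park" : N\PP
    [1,2] "song" : NP\(N\PP)
  [2,4] S\NP   <
    [2,3] "river" : NP
    [3,4] "heard" : (S\NP)\NP

[0,1] N\PP  lex  "park"
[1,2] NP\(N\PP)  lex  "song"
[0,2] NP  <  k=1
[2,3] NP  lex  "river"
[3,4] (S\NP)\NP  lex  "heard"
[2,4] S\NP  <  k=3
[0,4] S  <  k=2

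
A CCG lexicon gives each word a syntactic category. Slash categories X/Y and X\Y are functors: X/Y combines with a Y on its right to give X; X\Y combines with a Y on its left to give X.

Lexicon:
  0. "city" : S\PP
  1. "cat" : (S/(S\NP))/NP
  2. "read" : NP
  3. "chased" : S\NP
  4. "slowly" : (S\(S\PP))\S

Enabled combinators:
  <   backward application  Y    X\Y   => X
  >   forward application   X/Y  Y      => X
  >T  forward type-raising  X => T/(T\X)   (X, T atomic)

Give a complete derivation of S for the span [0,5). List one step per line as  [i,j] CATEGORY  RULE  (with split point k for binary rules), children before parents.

[0,1] S\PP  lex  "city"
[1,2] (S/(S\NP))/NP  lex  "cat"
[2,3] NP  lex  "read"
[1,3] S/(S\NP)  >  k=2
[3,4] S\NP  lex  "chased"
[1,4] S  >  k=3
[4,5] (S\(S\PP))\S  lex  "slowly"
[1,5] S\(S\PP)  <  k=4
[0,5] S  <  k=1

[0,5] S   <
  [0,1] "city" : S\PP
  [1,5] S\(S\PP)   <
    [1,4] S   >
      [1,3] S/(S\NP)   >
        [1,2] "cat" : (S/(S\NP))/NP
        [2,3] "read" : NP
      [3,4] "chased" : S\NP
    [4,5] "slowly" : (S\(S\PP))\S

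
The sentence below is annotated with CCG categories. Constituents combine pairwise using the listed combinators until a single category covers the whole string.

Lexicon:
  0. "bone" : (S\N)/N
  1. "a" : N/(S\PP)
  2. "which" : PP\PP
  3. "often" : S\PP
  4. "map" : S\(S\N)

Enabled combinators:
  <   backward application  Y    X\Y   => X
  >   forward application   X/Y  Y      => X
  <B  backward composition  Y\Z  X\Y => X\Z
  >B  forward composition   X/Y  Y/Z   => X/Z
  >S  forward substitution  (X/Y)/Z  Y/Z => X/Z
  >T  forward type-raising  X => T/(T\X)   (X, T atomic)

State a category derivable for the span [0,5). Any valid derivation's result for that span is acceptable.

S

[0,5] S   <
  [0,4] S\N   >
    [0,1] "bone" : (S\N)/N
    [1,4] N   >
      [1,2] "a" : N/(S\PP)
      [2,4] S\PP   <B
        [2,3] "which" : PP\PP
        [3,4] "often" : S\PP
  [4,5] "map" : S\(S\N)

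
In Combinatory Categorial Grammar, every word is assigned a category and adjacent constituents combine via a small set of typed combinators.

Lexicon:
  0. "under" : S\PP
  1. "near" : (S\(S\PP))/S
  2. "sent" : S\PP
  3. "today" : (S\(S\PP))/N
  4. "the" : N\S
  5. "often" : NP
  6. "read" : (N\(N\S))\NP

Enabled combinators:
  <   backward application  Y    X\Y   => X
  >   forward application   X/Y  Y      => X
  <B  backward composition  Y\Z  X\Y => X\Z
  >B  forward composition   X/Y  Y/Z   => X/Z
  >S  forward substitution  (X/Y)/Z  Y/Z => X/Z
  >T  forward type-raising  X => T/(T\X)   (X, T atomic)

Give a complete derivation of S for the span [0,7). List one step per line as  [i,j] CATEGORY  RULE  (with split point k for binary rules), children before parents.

[0,7] S   <
  [0,1] "under" : S\PP
  [1,7] S\(S\PP)   >
    [1,2] "near" : (S\(S\PP))/S
    [2,7] S   <
      [2,3] "sent" : S\PP
      [3,7] S\(S\PP)   >
        [3,4] "today" : (S\(S\PP))/N
        [4,7] N   <
          [4,5] "the" : N\S
          [5,7] N\(N\S)   <
            [5,6] "often" : NP
            [6,7] "read" : (N\(N\S))\NP

[0,1] S\PP  lex  "under"
[1,2] (S\(S\PP))/S  lex  "near"
[2,3] S\PP  lex  "sent"
[3,4] (S\(S\PP))/N  lex  "today"
[4,5] N\S  lex  "the"
[5,6] NP  lex  "often"
[6,7] (N\(N\S))\NP  lex  "read"
[5,7] N\(N\S)  <  k=6
[4,7] N  <  k=5
[3,7] S\(S\PP)  >  k=4
[2,7] S  <  k=3
[1,7] S\(S\PP)  >  k=2
[0,7] S  <  k=1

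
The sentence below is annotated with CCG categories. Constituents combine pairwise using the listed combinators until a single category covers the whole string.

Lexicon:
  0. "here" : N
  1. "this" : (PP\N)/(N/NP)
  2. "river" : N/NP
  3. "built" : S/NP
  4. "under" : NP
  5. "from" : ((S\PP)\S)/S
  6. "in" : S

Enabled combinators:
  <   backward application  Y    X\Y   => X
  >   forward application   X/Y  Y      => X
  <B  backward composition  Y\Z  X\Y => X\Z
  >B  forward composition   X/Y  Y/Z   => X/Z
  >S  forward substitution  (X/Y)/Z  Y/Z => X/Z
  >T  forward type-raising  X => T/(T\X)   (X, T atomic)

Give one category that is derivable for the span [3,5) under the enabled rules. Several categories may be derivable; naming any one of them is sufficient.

S

[0,7] S   <
  [0,3] PP   <
    [0,1] "here" : N
    [1,3] PP\N   >
      [1,2] "this" : (PP\N)/(N/NP)
      [2,3] "river" : N/NP
  [3,7] S\PP   <
    [3,5] S   >
      [3,4] "built" : S/NP
      [4,5] "under" : NP
    [5,7] (S\PP)\S   >
      [5,6] "from" : ((S\PP)\S)/S
      [6,7] "in" : S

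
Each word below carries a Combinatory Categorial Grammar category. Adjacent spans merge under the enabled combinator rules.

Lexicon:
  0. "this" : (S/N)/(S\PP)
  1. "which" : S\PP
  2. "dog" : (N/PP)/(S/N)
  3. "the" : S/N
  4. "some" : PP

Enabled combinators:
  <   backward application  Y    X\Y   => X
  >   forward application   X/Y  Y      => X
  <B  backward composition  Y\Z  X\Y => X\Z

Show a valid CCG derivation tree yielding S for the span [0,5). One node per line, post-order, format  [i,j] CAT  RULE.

[0,1] (S/N)/(S\PP)  lex  "this"
[1,2] S\PP  lex  "which"
[0,2] S/N  >  k=1
[2,3] (N/PP)/(S/N)  lex  "dog"
[3,4] S/N  lex  "the"
[2,4] N/PP  >  k=3
[4,5] PP  lex  "some"
[2,5] N  >  k=4
[0,5] S  >  k=2

[0,5] S   >
  [0,2] S/N   >
    [0,1] "this" : (S/N)/(S\PP)
    [1,2] "which" : S\PP
  [2,5] N   >
    [2,4] N/PP   >
      [2,3] "dog" : (N/PP)/(S/N)
      [3,4] "the" : S/N
    [4,5] "some" : PP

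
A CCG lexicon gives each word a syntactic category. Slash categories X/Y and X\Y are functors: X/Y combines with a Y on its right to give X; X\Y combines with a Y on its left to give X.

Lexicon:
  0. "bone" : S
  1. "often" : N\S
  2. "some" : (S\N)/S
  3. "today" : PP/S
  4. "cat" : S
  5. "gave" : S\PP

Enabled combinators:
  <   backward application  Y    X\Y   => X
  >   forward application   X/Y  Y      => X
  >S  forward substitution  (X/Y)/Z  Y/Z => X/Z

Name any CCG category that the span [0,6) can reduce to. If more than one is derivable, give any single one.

[0,6] S   <
  [0,2] N   <
    [0,1] "bone" : S
    [1,2] "often" : N\S
  [2,6] S\N   >
    [2,3] "some" : (S\N)/S
    [3,6] S   <
      [3,5] PP   >
        [3,4] "today" : PP/S
        [4,5] "cat" : S
      [5,6] "gave" : S\PP

S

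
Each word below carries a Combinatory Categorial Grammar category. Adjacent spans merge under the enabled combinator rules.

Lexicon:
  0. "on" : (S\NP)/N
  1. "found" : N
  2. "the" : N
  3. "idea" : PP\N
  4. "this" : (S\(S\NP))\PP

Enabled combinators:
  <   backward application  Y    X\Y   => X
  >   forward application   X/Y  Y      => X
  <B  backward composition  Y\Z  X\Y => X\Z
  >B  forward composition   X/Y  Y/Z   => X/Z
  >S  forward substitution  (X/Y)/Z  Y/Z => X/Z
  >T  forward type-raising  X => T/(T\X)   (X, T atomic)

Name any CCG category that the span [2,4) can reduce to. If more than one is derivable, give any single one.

[0,5] S   <
  [0,2] S\NP   >
    [0,1] "on" : (S\NP)/N
    [1,2] "found" : N
  [2,5] S\(S\NP)   <
    [2,4] PP   >
      [2,3] PP/(PP\N)   >T
        [2,3] "the" : N
      [3,4] "idea" : PP\N
    [4,5] "this" : (S\(S\NP))\PP

PP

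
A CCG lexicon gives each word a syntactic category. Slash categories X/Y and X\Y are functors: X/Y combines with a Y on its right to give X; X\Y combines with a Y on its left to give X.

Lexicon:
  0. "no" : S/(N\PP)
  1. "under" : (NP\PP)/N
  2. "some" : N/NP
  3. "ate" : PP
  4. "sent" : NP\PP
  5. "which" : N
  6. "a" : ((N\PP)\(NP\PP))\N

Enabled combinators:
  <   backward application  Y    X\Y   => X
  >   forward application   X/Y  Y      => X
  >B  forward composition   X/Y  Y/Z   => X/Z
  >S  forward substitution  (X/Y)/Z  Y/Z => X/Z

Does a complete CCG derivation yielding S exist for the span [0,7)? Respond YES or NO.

[0,7] S   >
  [0,1] "no" : S/(N\PP)
  [1,7] N\PP   <
    [1,5] NP\PP   >
      [1,2] "under" : (NP\PP)/N
      [2,5] N   >
        [2,3] "some" : N/NP
        [3,5] NP   <
          [3,4] "ate" : PP
          [4,5] "sent" : NP\PP
    [5,7] (N\PP)\(NP\PP)   <
      [5,6] "which" : N
      [6,7] "a" : ((N\PP)\(NP\PP))\N

YES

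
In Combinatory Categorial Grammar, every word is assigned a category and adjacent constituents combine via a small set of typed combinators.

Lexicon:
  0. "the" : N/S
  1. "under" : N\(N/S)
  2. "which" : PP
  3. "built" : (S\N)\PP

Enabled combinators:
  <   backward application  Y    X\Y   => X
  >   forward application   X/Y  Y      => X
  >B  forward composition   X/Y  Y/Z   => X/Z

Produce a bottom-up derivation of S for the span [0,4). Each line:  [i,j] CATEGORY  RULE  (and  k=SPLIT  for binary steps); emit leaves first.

[0,4] S   <
  [0,2] N   <
    [0,1] "the" : N/S
    [1,2] "under" : N\(N/S)
  [2,4] S\N   <
    [2,3] "which" : PP
    [3,4] "built" : (S\N)\PP

[0,1] N/S  lex  "the"
[1,2] N\(N/S)  lex  "under"
[0,2] N  <  k=1
[2,3] PP  lex  "which"
[3,4] (S\N)\PP  lex  "built"
[2,4] S\N  <  k=3
[0,4] S  <  k=2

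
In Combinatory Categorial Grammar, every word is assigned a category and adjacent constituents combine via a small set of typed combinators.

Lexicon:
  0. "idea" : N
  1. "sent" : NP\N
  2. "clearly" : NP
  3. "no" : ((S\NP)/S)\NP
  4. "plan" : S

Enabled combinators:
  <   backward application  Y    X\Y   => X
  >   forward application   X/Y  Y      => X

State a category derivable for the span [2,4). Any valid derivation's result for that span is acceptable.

[0,5] S   <
  [0,2] NP   <
    [0,1] "idea" : N
    [1,2] "sent" : NP\N
  [2,5] S\NP   >
    [2,4] (S\NP)/S   <
      [2,3] "clearly" : NP
      [3,4] "no" : ((S\NP)/S)\NP
    [4,5] "plan" : S

(S\NP)/S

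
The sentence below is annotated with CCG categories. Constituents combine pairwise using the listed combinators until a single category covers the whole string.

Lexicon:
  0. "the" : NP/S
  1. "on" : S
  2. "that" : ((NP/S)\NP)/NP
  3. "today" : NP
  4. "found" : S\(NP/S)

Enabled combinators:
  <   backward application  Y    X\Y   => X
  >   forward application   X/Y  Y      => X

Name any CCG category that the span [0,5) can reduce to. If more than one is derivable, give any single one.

[0,5] S   <
  [0,4] NP/S   <
    [0,2] NP   >
      [0,1] "the" : NP/S
      [1,2] "on" : S
    [2,4] (NP/S)\NP   >
      [2,3] "that" : ((NP/S)\NP)/NP
      [3,4] "today" : NP
  [4,5] "found" : S\(NP/S)

S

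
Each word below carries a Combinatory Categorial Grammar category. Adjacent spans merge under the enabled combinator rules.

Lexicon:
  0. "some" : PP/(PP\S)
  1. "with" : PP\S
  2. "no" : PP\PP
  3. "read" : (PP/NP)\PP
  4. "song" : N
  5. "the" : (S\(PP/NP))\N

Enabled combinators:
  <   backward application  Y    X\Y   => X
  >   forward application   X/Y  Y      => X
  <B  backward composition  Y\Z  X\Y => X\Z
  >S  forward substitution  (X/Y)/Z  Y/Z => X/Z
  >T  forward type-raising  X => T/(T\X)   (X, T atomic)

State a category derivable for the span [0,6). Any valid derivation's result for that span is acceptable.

S

[0,6] S   <
  [0,4] PP/NP   <
    [0,3] PP   >
      [0,1] "some" : PP/(PP\S)
      [1,3] PP\S   <B
        [1,2] "with" : PP\S
        [2,3] "no" : PP\PP
    [3,4] "read" : (PP/NP)\PP
  [4,6] S\(PP/NP)   <
    [4,5] "song" : N
    [5,6] "the" : (S\(PP/NP))\N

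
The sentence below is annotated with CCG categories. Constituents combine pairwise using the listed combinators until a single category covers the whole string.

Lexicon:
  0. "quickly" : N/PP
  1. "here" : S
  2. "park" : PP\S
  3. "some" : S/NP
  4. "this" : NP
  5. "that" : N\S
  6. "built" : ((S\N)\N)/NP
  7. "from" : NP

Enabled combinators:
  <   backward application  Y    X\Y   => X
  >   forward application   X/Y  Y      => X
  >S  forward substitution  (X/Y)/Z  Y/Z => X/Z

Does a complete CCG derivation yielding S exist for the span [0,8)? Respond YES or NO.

[0,8] S   <
  [0,3] N   >
    [0,1] "quickly" : N/PP
    [1,3] PP   <
      [1,2] "here" : S
      [2,3] "park" : PP\S
  [3,8] S\N   <
    [3,6] N   <
      [3,5] S   >
        [3,4] "some" : S/NP
        [4,5] "this" : NP
      [5,6] "that" : N\S
    [6,8] (S\N)\N   >
      [6,7] "built" : ((S\N)\N)/NP
      [7,8] "from" : NP

YES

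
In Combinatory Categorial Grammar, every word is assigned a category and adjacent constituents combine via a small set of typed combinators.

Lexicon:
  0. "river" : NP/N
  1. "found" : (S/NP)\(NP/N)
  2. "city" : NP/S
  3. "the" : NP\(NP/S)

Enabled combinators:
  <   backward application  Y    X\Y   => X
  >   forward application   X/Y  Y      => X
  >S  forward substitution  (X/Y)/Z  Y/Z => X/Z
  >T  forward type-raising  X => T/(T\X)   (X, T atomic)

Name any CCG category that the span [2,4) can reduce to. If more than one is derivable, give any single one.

NP

[0,4] S   >
  [0,2] S/NP   <
    [0,1] "river" : NP/N
    [1,2] "found" : (S/NP)\(NP/N)
  [2,4] NP   <
    [2,3] "city" : NP/S
    [3,4] "the" : NP\(NP/S)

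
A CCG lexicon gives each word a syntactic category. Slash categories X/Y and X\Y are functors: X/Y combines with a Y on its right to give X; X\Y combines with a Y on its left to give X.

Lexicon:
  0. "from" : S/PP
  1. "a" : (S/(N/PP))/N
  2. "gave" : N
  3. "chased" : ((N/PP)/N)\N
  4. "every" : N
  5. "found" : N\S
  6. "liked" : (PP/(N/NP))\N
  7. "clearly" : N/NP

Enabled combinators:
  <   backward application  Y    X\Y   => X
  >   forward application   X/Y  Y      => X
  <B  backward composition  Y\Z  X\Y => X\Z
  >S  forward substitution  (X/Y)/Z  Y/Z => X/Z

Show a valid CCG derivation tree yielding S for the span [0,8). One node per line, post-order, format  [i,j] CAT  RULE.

[0,8] S   >
  [0,1] "from" : S/PP
  [1,8] PP   >
    [1,7] PP/(N/NP)   <
      [1,6] N   <
        [1,5] S   >
          [1,4] S/N   >S
            [1,2] "a" : (S/(N/PP))/N
            [2,4] (N/PP)/N   <
              [2,3] "gave" : N
              [3,4] "chased" : ((N/PP)/N)\N
          [4,5] "every" : N
        [5,6] "found" : N\S
      [6,7] "liked" : (PP/(N/NP))\N
    [7,8] "clearly" : N/NP

[0,1] S/PP  lex  "from"
[1,2] (S/(N/PP))/N  lex  "a"
[2,3] N  lex  "gave"
[3,4] ((N/PP)/N)\N  lex  "chased"
[2,4] (N/PP)/N  <  k=3
[1,4] S/N  >S  k=2
[4,5] N  lex  "every"
[1,5] S  >  k=4
[5,6] N\S  lex  "found"
[1,6] N  <  k=5
[6,7] (PP/(N/NP))\N  lex  "liked"
[1,7] PP/(N/NP)  <  k=6
[7,8] N/NP  lex  "clearly"
[1,8] PP  >  k=7
[0,8] S  >  k=1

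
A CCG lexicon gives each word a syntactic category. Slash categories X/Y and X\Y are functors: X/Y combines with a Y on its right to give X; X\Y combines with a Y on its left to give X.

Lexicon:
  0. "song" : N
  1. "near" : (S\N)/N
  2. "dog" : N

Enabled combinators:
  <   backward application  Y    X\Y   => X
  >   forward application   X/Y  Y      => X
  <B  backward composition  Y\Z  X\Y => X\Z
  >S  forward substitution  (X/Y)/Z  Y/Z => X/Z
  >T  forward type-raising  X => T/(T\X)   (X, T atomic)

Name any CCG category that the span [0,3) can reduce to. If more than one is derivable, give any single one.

S

[0,3] S   <
  [0,1] "song" : N
  [1,3] S\N   >
    [1,2] "near" : (S\N)/N
    [2,3] "dog" : N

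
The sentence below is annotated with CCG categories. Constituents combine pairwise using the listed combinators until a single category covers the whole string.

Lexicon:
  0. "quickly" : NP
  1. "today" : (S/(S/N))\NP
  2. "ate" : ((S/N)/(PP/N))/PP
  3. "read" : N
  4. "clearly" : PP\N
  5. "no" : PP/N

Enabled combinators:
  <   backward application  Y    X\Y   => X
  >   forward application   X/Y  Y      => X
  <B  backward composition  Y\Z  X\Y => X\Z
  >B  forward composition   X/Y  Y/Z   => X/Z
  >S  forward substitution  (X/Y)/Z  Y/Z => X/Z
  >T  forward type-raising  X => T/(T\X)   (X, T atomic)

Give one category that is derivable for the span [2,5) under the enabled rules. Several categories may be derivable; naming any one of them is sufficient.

[0,6] S   >
  [0,2] S/(S/N)   <
    [0,1] "quickly" : NP
    [1,2] "today" : (S/(S/N))\NP
  [2,6] S/N   >
    [2,5] (S/N)/(PP/N)   >
      [2,3] "ate" : ((S/N)/(PP/N))/PP
      [3,5] PP   >
        [3,4] PP/(PP\N)   >T
          [3,4] "read" : N
        [4,5] "clearly" : PP\N
    [5,6] "no" : PP/N

(S/N)/(PP/N)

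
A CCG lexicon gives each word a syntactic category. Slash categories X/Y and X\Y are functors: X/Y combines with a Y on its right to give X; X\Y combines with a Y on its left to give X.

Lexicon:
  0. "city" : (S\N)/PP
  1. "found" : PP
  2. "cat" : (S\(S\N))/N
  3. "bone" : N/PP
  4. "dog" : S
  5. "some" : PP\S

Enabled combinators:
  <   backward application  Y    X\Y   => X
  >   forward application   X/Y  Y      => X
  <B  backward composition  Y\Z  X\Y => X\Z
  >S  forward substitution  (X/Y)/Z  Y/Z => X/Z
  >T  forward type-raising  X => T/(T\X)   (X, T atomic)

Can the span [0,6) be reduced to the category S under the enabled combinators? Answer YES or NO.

YES

[0,6] S   <
  [0,2] S\N   >
    [0,1] "city" : (S\N)/PP
    [1,2] "found" : PP
  [2,6] S\(S\N)   >
    [2,3] "cat" : (S\(S\N))/N
    [3,6] N   >
      [3,4] "bone" : N/PP
      [4,6] PP   >
        [4,5] PP/(PP\S)   >T
          [4,5] "dog" : S
        [5,6] "some" : PP\S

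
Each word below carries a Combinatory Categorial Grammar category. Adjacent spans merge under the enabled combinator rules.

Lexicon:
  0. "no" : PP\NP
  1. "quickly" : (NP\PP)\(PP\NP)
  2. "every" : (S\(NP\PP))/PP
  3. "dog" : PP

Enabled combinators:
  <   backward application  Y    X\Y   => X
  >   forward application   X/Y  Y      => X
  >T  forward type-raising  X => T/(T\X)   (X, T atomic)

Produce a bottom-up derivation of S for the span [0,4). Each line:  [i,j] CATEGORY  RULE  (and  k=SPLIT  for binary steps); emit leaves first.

[0,4] S   <
  [0,2] NP\PP   <
    [0,1] "no" : PP\NP
    [1,2] "quickly" : (NP\PP)\(PP\NP)
  [2,4] S\(NP\PP)   >
    [2,3] "every" : (S\(NP\PP))/PP
    [3,4] "dog" : PP

[0,1] PP\NP  lex  "no"
[1,2] (NP\PP)\(PP\NP)  lex  "quickly"
[0,2] NP\PP  <  k=1
[2,3] (S\(NP\PP))/PP  lex  "every"
[3,4] PP  lex  "dog"
[2,4] S\(NP\PP)  >  k=3
[0,4] S  <  k=2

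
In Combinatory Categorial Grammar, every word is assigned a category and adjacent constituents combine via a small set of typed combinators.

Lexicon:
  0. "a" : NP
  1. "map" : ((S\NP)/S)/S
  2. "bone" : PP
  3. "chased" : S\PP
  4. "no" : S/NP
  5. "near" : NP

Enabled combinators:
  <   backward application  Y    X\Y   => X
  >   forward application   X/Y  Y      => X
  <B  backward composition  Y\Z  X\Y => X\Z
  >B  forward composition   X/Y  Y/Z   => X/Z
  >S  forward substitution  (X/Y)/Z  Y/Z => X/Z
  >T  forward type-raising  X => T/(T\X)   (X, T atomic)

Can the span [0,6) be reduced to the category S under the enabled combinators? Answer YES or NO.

YES

[0,6] S   <
  [0,1] "a" : NP
  [1,6] S\NP   >
    [1,4] (S\NP)/S   >
      [1,2] "map" : ((S\NP)/S)/S
      [2,4] S   <
        [2,3] "bone" : PP
        [3,4] "chased" : S\PP
    [4,6] S   >
      [4,5] "no" : S/NP
      [5,6] "near" : NP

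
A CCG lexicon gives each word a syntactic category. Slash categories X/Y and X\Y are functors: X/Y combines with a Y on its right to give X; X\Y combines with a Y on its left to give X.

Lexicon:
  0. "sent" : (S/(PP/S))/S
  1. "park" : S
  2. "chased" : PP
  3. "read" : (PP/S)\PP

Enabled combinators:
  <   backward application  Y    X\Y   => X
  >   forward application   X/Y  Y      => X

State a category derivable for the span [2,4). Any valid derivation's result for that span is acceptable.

PP/S

[0,4] S   >
  [0,2] S/(PP/S)   >
    [0,1] "sent" : (S/(PP/S))/S
    [1,2] "park" : S
  [2,4] PP/S   <
    [2,3] "chased" : PP
    [3,4] "read" : (PP/S)\PP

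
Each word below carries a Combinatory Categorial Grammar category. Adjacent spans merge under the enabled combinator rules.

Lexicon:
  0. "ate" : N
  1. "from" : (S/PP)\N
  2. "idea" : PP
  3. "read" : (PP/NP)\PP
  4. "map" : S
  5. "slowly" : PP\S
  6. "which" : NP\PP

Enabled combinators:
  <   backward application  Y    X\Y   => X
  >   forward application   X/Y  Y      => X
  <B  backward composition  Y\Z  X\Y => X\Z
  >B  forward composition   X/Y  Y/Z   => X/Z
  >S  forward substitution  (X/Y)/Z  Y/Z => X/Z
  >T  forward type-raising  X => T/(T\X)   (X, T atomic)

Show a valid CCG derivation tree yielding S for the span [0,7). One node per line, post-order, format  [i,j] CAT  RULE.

[0,1] N  lex  "ate"
[1,2] (S/PP)\N  lex  "from"
[0,2] S/PP  <  k=1
[2,3] PP  lex  "idea"
[3,4] (PP/NP)\PP  lex  "read"
[2,4] PP/NP  <  k=3
[4,5] S  lex  "map"
[5,6] PP\S  lex  "slowly"
[6,7] NP\PP  lex  "which"
[5,7] NP\S  <B  k=6
[4,7] NP  <  k=5
[2,7] PP  >  k=4
[0,7] S  >  k=2

[0,7] S   >
  [0,2] S/PP   <
    [0,1] "ate" : N
    [1,2] "from" : (S/PP)\N
  [2,7] PP   >
    [2,4] PP/NP   <
      [2,3] "idea" : PP
      [3,4] "read" : (PP/NP)\PP
    [4,7] NP   <
      [4,5] "map" : S
      [5,7] NP\S   <B
        [5,6] "slowly" : PP\S
        [6,7] "which" : NP\PP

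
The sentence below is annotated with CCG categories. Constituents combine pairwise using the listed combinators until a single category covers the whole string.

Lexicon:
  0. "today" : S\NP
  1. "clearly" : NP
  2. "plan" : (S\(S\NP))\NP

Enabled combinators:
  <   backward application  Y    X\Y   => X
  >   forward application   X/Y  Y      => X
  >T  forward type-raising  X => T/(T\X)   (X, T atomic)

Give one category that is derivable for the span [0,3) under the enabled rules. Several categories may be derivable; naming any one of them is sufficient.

S

[0,3] S   <
  [0,1] "today" : S\NP
  [1,3] S\(S\NP)   <
    [1,2] "clearly" : NP
    [2,3] "plan" : (S\(S\NP))\NP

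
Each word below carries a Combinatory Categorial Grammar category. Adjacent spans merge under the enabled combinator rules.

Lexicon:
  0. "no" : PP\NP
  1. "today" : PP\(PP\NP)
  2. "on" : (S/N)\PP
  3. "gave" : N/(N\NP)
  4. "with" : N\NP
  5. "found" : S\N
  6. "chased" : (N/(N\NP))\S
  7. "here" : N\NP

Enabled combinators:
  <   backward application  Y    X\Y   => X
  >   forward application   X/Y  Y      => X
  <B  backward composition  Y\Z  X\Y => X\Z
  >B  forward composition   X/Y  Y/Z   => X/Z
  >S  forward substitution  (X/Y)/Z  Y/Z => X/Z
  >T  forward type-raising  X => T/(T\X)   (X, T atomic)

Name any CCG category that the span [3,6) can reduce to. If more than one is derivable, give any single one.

[0,8] S   >
  [0,3] S/N   <
    [0,2] PP   <
      [0,1] "no" : PP\NP
      [1,2] "today" : PP\(PP\NP)
    [2,3] "on" : (S/N)\PP
  [3,8] N   >
    [3,7] N/(N\NP)   <
      [3,6] S   <
        [3,5] N   >
          [3,4] "gave" : N/(N\NP)
          [4,5] "with" : N\NP
        [5,6] "found" : S\N
      [6,7] "chased" : (N/(N\NP))\S
    [7,8] "here" : N\NP

S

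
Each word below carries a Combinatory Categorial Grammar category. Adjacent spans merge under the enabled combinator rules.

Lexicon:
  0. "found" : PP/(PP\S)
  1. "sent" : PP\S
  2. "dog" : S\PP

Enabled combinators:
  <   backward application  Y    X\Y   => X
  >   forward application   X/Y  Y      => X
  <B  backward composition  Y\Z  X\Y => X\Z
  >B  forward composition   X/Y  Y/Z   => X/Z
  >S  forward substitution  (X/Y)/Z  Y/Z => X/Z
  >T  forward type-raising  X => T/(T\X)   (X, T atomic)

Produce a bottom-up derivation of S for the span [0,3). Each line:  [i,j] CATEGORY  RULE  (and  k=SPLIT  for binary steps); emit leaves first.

[0,1] PP/(PP\S)  lex  "found"
[1,2] PP\S  lex  "sent"
[0,2] PP  >  k=1
[2,3] S\PP  lex  "dog"
[0,3] S  <  k=2

[0,3] S   <
  [0,2] PP   >
    [0,1] "found" : PP/(PP\S)
    [1,2] "sent" : PP\S
  [2,3] "dog" : S\PP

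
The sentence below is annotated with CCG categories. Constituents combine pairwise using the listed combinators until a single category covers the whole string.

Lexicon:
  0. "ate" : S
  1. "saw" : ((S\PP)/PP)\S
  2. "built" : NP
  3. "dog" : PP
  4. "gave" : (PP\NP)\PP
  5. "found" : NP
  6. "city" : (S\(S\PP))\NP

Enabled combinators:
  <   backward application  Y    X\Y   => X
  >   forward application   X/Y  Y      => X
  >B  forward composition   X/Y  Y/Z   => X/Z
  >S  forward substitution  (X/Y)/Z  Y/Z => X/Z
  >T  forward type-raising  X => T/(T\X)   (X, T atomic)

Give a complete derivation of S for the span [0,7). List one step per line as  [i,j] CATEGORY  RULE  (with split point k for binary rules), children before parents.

[0,7] S   <
  [0,5] S\PP   >
    [0,2] (S\PP)/PP   <
      [0,1] "ate" : S
      [1,2] "saw" : ((S\PP)/PP)\S
    [2,5] PP   <
      [2,3] "built" : NP
      [3,5] PP\NP   <
        [3,4] "dog" : PP
        [4,5] "gave" : (PP\NP)\PP
  [5,7] S\(S\PP)   <
    [5,6] "found" : NP
    [6,7] "city" : (S\(S\PP))\NP

[0,1] S  lex  "ate"
[1,2] ((S\PP)/PP)\S  lex  "saw"
[0,2] (S\PP)/PP  <  k=1
[2,3] NP  lex  "built"
[3,4] PP  lex  "dog"
[4,5] (PP\NP)\PP  lex  "gave"
[3,5] PP\NP  <  k=4
[2,5] PP  <  k=3
[0,5] S\PP  >  k=2
[5,6] NP  lex  "found"
[6,7] (S\(S\PP))\NP  lex  "city"
[5,7] S\(S\PP)  <  k=6
[0,7] S  <  k=5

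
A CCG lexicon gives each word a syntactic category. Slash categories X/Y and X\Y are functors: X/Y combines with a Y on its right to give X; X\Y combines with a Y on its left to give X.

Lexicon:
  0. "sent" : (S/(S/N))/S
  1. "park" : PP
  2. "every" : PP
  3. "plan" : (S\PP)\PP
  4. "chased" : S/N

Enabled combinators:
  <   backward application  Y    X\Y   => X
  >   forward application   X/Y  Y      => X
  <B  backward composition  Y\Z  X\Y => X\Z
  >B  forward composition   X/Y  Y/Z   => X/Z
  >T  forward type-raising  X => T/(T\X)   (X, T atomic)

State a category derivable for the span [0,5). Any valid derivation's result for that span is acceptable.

[0,5] S   >
  [0,4] S/(S/N)   >
    [0,1] "sent" : (S/(S/N))/S
    [1,4] S   >
      [1,2] S/(S\PP)   >T
        [1,2] "park" : PP
      [2,4] S\PP   <
        [2,3] "every" : PP
        [3,4] "plan" : (S\PP)\PP
  [4,5] "chased" : S/N

S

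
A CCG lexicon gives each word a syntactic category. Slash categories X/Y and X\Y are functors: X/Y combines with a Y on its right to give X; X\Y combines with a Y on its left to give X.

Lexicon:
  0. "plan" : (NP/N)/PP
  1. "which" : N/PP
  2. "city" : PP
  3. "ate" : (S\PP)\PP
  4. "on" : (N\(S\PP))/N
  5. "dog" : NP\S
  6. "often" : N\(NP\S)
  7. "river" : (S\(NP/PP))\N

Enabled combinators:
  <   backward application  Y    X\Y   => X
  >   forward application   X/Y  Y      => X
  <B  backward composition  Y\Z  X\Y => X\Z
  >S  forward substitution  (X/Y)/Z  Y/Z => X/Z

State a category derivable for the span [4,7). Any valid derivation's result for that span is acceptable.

[0,8] S   <
  [0,2] NP/PP   >S
    [0,1] "plan" : (NP/N)/PP
    [1,2] "which" : N/PP
  [2,8] S\(NP/PP)   <
    [2,7] N   <
      [2,4] S\PP   <
        [2,3] "city" : PP
        [3,4] "ate" : (S\PP)\PP
      [4,7] N\(S\PP)   >
        [4,5] "on" : (N\(S\PP))/N
        [5,7] N   <
          [5,6] "dog" : NP\S
          [6,7] "often" : N\(NP\S)
    [7,8] "river" : (S\(NP/PP))\N

N\(S\PP)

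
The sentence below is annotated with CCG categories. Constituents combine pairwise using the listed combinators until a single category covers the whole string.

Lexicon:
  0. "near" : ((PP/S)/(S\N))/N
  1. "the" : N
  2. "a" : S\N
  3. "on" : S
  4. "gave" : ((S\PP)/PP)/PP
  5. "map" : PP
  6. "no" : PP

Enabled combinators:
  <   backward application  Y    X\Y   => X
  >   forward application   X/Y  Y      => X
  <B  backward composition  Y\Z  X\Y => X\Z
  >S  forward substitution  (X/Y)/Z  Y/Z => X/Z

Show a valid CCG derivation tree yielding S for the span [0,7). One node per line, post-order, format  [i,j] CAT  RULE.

[0,1] ((PP/S)/(S\N))/N  lex  "near"
[1,2] N  lex  "the"
[0,2] (PP/S)/(S\N)  >  k=1
[2,3] S\N  lex  "a"
[0,3] PP/S  >  k=2
[3,4] S  lex  "on"
[0,4] PP  >  k=3
[4,5] ((S\PP)/PP)/PP  lex  "gave"
[5,6] PP  lex  "map"
[4,6] (S\PP)/PP  >  k=5
[6,7] PP  lex  "no"
[4,7] S\PP  >  k=6
[0,7] S  <  k=4

[0,7] S   <
  [0,4] PP   >
    [0,3] PP/S   >
      [0,2] (PP/S)/(S\N)   >
        [0,1] "near" : ((PP/S)/(S\N))/N
        [1,2] "the" : N
      [2,3] "a" : S\N
    [3,4] "on" : S
  [4,7] S\PP   >
    [4,6] (S\PP)/PP   >
      [4,5] "gave" : ((S\PP)/PP)/PP
      [5,6] "map" : PP
    [6,7] "no" : PP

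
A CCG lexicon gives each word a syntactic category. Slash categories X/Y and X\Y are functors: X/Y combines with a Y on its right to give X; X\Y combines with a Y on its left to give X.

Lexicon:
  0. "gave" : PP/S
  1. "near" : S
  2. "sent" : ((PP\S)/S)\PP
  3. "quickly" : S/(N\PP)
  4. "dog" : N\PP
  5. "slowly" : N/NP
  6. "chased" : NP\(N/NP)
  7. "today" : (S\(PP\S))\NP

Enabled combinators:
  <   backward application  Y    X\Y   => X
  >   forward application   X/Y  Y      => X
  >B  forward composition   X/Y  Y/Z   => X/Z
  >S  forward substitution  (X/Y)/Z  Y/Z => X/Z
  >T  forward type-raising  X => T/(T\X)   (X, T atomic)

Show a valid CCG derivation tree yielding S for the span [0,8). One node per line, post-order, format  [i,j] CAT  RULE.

[0,8] S   <
  [0,5] PP\S   >
    [0,3] (PP\S)/S   <
      [0,2] PP   >
        [0,1] "gave" : PP/S
        [1,2] "near" : S
      [2,3] "sent" : ((PP\S)/S)\PP
    [3,5] S   >
      [3,4] "quickly" : S/(N\PP)
      [4,5] "dog" : N\PP
  [5,8] S\(PP\S)   <
    [5,7] NP   <
      [5,6] "slowly" : N/NP
      [6,7] "chased" : NP\(N/NP)
    [7,8] "today" : (S\(PP\S))\NP

[0,1] PP/S  lex  "gave"
[1,2] S  lex  "near"
[0,2] PP  >  k=1
[2,3] ((PP\S)/S)\PP  lex  "sent"
[0,3] (PP\S)/S  <  k=2
[3,4] S/(N\PP)  lex  "quickly"
[4,5] N\PP  lex  "dog"
[3,5] S  >  k=4
[0,5] PP\S  >  k=3
[5,6] N/NP  lex  "slowly"
[6,7] NP\(N/NP)  lex  "chased"
[5,7] NP  <  k=6
[7,8] (S\(PP\S))\NP  lex  "today"
[5,8] S\(PP\S)  <  k=7
[0,8] S  <  k=5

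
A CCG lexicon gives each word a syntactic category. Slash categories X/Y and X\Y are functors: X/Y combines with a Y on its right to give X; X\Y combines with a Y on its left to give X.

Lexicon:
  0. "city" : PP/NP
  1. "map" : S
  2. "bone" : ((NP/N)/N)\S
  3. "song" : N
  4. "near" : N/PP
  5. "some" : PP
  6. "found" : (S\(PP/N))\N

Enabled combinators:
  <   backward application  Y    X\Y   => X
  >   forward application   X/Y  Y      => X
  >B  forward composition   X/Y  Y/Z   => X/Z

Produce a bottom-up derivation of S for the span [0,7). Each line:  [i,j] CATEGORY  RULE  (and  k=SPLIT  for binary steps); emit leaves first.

[0,1] PP/NP  lex  "city"
[1,2] S  lex  "map"
[2,3] ((NP/N)/N)\S  lex  "bone"
[1,3] (NP/N)/N  <  k=2
[3,4] N  lex  "song"
[1,4] NP/N  >  k=3
[0,4] PP/N  >B  k=1
[4,5] N/PP  lex  "near"
[5,6] PP  lex  "some"
[4,6] N  >  k=5
[6,7] (S\(PP/N))\N  lex  "found"
[4,7] S\(PP/N)  <  k=6
[0,7] S  <  k=4

[0,7] S   <
  [0,4] PP/N   >B
    [0,1] "city" : PP/NP
    [1,4] NP/N   >
      [1,3] (NP/N)/N   <
        [1,2] "map" : S
        [2,3] "bone" : ((NP/N)/N)\S
      [3,4] "song" : N
  [4,7] S\(PP/N)   <
    [4,6] N   >
      [4,5] "near" : N/PP
      [5,6] "some" : PP
    [6,7] "found" : (S\(PP/N))\N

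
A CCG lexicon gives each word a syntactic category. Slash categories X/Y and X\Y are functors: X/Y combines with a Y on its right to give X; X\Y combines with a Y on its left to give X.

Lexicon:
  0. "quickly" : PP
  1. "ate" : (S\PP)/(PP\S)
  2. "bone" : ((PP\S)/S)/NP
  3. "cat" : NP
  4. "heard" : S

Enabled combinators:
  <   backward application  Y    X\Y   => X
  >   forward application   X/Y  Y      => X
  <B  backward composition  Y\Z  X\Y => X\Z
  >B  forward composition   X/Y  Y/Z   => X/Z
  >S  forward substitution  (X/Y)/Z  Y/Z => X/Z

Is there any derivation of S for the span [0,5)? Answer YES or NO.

YES

[0,5] S   <
  [0,1] "quickly" : PP
  [1,5] S\PP   >
    [1,2] "ate" : (S\PP)/(PP\S)
    [2,5] PP\S   >
      [2,4] (PP\S)/S   >
        [2,3] "bone" : ((PP\S)/S)/NP
        [3,4] "cat" : NP
      [4,5] "heard" : S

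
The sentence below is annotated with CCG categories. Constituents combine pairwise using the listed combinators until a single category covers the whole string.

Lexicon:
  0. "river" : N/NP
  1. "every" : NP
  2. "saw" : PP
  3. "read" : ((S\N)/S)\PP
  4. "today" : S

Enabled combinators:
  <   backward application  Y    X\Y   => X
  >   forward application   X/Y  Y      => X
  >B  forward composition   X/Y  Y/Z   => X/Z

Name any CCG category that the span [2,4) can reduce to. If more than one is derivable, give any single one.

[0,5] S   <
  [0,2] N   >
    [0,1] "river" : N/NP
    [1,2] "every" : NP
  [2,5] S\N   >
    [2,4] (S\N)/S   <
      [2,3] "saw" : PP
      [3,4] "read" : ((S\N)/S)\PP
    [4,5] "today" : S

(S\N)/S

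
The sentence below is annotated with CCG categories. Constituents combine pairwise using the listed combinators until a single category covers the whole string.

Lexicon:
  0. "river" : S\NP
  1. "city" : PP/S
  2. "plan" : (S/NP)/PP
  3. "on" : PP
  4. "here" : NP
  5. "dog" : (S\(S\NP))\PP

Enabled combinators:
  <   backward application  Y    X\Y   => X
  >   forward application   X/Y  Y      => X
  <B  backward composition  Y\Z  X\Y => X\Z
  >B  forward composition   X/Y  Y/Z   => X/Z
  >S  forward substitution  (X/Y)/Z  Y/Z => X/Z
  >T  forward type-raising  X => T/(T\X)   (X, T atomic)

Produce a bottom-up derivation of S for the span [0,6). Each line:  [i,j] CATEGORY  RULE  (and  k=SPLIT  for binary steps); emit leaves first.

[0,1] S\NP  lex  "river"
[1,2] PP/S  lex  "city"
[2,3] (S/NP)/PP  lex  "plan"
[3,4] PP  lex  "on"
[2,4] S/NP  >  k=3
[1,4] PP/NP  >B  k=2
[4,5] NP  lex  "here"
[1,5] PP  >  k=4
[5,6] (S\(S\NP))\PP  lex  "dog"
[1,6] S\(S\NP)  <  k=5
[0,6] S  <  k=1

[0,6] S   <
  [0,1] "river" : S\NP
  [1,6] S\(S\NP)   <
    [1,5] PP   >
      [1,4] PP/NP   >B
        [1,2] "city" : PP/S
        [2,4] S/NP   >
          [2,3] "plan" : (S/NP)/PP
          [3,4] "on" : PP
      [4,5] "here" : NP
    [5,6] "dog" : (S\(S\NP))\PP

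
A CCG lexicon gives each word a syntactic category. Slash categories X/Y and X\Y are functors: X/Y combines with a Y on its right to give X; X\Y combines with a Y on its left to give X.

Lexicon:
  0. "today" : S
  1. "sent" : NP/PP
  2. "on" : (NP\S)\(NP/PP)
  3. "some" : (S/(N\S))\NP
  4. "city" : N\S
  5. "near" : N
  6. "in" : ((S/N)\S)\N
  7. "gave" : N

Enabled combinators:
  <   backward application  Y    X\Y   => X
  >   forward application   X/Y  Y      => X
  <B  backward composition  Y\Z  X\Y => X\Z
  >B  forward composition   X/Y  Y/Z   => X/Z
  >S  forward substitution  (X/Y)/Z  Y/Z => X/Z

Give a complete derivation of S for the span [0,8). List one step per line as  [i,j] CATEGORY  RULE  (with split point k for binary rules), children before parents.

[0,8] S   >
  [0,7] S/N   <
    [0,5] S   >
      [0,4] S/(N\S)   <
        [0,3] NP   <
          [0,1] "today" : S
          [1,3] NP\S   <
            [1,2] "sent" : NP/PP
            [2,3] "on" : (NP\S)\(NP/PP)
        [3,4] "some" : (S/(N\S))\NP
      [4,5] "city" : N\S
    [5,7] (S/N)\S   <
      [5,6] "near" : N
      [6,7] "in" : ((S/N)\S)\N
  [7,8] "gave" : N

[0,1] S  lex  "today"
[1,2] NP/PP  lex  "sent"
[2,3] (NP\S)\(NP/PP)  lex  "on"
[1,3] NP\S  <  k=2
[0,3] NP  <  k=1
[3,4] (S/(N\S))\NP  lex  "some"
[0,4] S/(N\S)  <  k=3
[4,5] N\S  lex  "city"
[0,5] S  >  k=4
[5,6] N  lex  "near"
[6,7] ((S/N)\S)\N  lex  "in"
[5,7] (S/N)\S  <  k=6
[0,7] S/N  <  k=5
[7,8] N  lex  "gave"
[0,8] S  >  k=7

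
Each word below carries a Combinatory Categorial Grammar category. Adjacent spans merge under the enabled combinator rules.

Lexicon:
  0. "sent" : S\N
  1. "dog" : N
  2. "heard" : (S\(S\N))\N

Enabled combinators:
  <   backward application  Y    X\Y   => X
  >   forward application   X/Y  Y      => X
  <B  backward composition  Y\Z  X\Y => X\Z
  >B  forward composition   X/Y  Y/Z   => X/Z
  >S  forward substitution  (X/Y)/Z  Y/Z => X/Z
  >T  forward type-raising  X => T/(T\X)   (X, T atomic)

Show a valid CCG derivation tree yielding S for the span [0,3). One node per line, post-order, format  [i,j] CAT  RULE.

[0,1] S\N  lex  "sent"
[1,2] N  lex  "dog"
[2,3] (S\(S\N))\N  lex  "heard"
[1,3] S\(S\N)  <  k=2
[0,3] S  <  k=1

[0,3] S   <
  [0,1] "sent" : S\N
  [1,3] S\(S\N)   <
    [1,2] "dog" : N
    [2,3] "heard" : (S\(S\N))\N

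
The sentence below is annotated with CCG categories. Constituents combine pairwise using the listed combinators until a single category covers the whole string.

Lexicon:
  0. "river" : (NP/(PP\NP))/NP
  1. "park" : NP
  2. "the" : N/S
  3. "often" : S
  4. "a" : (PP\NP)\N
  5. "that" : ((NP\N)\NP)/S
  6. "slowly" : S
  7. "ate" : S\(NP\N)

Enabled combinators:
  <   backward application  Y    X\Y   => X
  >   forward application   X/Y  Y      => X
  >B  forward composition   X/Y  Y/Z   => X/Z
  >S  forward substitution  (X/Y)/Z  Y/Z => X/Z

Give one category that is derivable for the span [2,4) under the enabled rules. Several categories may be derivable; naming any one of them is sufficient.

N

[0,8] S   <
  [0,7] NP\N   <
    [0,5] NP   >
      [0,2] NP/(PP\NP)   >
        [0,1] "river" : (NP/(PP\NP))/NP
        [1,2] "park" : NP
      [2,5] PP\NP   <
        [2,4] N   >
          [2,3] "the" : N/S
          [3,4] "often" : S
        [4,5] "a" : (PP\NP)\N
    [5,7] (NP\N)\NP   >
      [5,6] "that" : ((NP\N)\NP)/S
      [6,7] "slowly" : S
  [7,8] "ate" : S\(NP\N)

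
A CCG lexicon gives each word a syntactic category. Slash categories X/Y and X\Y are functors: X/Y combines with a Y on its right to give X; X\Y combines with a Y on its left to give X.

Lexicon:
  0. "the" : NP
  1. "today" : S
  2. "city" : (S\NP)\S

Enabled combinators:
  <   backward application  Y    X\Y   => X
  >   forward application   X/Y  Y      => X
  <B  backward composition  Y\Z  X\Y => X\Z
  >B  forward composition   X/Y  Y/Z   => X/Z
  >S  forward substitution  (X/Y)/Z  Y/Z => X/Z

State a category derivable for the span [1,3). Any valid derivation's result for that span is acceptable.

[0,3] S   <
  [0,1] "the" : NP
  [1,3] S\NP   <
    [1,2] "today" : S
    [2,3] "city" : (S\NP)\S

S\NP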